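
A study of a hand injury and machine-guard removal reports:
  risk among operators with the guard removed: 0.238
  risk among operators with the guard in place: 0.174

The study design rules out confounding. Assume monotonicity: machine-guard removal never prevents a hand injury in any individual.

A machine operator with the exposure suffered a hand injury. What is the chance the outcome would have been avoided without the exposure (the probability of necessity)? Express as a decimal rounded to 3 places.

Let p₁ = 0.238, p₀ = 0.174.
Under exogeneity and monotonicity, PN = (p₁ − p₀) / p₁.
PN = (0.238 − 0.174) / 0.238 = 0.064 / 0.238 ≈ 0.2689

PN ≈ 0.269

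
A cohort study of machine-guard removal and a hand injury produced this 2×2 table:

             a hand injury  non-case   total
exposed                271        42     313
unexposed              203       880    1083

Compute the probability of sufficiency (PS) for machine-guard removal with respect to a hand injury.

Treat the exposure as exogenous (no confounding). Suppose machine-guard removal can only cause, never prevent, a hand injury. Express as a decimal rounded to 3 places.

p₁ = P(outcome | exposed) = 271/313 = 0.86581
p₀ = P(outcome | unexposed) = 203/1083 = 0.18744
Under exogeneity and monotonicity, PS = (p₁ − p₀)/(1 − p₀).
PS = (0.86581 − 0.18744) / 0.81256 ≈ 0.8349

PS ≈ 0.835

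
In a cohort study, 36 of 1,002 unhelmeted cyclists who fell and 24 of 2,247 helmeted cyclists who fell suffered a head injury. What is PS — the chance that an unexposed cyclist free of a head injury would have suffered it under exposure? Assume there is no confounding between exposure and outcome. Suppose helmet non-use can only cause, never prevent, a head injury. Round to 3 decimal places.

p₁ = P(outcome | exposed) = 36/1002 = 0.035928
p₀ = P(outcome | unexposed) = 24/2247 = 0.010681
Under exogeneity and monotonicity, PS = (p₁ − p₀) / (1 − p₀).
PS = (0.035928 − 0.010681) / (1 − 0.010681) = 0.025247 / 0.98932 ≈ 0.0255

PS ≈ 0.026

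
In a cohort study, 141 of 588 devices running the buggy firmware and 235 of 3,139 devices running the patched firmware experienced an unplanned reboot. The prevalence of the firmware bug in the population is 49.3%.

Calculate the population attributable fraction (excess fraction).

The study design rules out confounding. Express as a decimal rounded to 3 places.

p₁ = P(outcome | exposed) = 141/588 = 0.2398
p₀ = P(outcome | unexposed) = 235/3139 = 0.074865
Overall risk P(Y=1) = π·p₁ + (1−π)·p₀ = 0.493×0.2398 + 0.507×0.074865 = 0.15618.
Under exogeneity, PAF = [P(Y=1) − p₀] / P(Y=1).
PAF = (0.15618 − 0.074865) / 0.15618 ≈ 0.5206

PAF ≈ 0.521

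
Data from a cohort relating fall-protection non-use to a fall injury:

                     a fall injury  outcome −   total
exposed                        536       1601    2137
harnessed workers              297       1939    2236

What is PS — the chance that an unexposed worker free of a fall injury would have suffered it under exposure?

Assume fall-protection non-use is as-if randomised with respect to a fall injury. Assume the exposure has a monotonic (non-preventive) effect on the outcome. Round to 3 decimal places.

p₁ = P(outcome | exposed) = 536/2137 = 0.25082
p₀ = P(outcome | unexposed) = 297/2236 = 0.13283
Under exogeneity and monotonicity, PS = (p₁ − p₀) / (1 − p₀).
PS = (0.25082 − 0.13283) / (1 − 0.13283) = 0.11799 / 0.86717 ≈ 0.1361

PS ≈ 0.136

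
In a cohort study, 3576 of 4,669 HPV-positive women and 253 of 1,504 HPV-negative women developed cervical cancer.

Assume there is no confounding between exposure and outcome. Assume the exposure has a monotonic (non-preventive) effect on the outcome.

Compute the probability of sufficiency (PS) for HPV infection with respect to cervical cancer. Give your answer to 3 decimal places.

p₁ = P(outcome | exposed) = 3576/4669 = 0.7659
p₀ = P(outcome | unexposed) = 253/1504 = 0.16822
Under exogeneity and monotonicity, PS = (p₁ − p₀) / (1 − p₀).
PS = (0.7659 − 0.16822) / (1 − 0.16822) = 0.59768 / 0.83178 ≈ 0.7186

PS ≈ 0.719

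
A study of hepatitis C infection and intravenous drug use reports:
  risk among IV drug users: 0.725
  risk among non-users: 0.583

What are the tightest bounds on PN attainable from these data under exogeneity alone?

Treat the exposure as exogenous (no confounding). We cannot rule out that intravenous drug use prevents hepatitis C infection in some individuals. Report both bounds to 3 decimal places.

Let p₁ = 0.725, p₀ = 0.583.
Under exogeneity alone the bounds on PN are max{0,(p₁−p₀)/p₁} ≤ PN ≤ min{1,(1−p₀)/p₁}.
  lower = (p₁ − p₀)/p₁ = 0.142 / 0.725 ≈ 0.1959
  upper = min{1, (1 − p₀)/p₁} = 0.417 / 0.725 ≈ 0.5752

0.196 ≤ PN ≤ 0.575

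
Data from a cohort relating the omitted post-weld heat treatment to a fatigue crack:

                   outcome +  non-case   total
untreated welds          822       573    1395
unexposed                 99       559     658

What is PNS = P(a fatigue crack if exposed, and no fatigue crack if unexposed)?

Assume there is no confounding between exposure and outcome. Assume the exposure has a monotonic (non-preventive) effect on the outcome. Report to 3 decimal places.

PNS ≈ 0.439

p₁ = P(outcome | exposed) = 822/1395 = 0.58925
p₀ = P(outcome | unexposed) = 99/658 = 0.15046
Under exogeneity and monotonicity, PNS = p₁ − p₀.
PNS = 0.58925 − 0.15046 = 0.43879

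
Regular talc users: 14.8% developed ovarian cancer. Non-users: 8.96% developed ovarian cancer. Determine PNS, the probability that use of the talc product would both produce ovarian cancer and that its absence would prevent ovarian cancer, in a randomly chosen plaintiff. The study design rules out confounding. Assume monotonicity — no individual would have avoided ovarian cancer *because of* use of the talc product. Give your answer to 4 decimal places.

p₁ = 0.148, p₀ = 0.0896.
Under exogeneity and monotonicity, PNS = p₁ − p₀.
PNS = 0.148 − 0.0896 = 0.0584

PNS ≈ 0.0584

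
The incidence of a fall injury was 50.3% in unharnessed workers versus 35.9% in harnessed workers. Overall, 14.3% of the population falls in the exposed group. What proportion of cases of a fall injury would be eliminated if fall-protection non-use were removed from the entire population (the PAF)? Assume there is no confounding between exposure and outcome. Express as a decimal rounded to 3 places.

PAF ≈ 0.054

p₁ = 0.503, p₀ = 0.359.
Overall risk P(Y=1) = π·p₁ + (1−π)·p₀ = 0.143×0.503 + 0.857×0.359 = 0.37959.
Under exogeneity, PAF = [P(Y=1) − p₀] / P(Y=1).
PAF = (0.37959 − 0.359) / 0.37959 ≈ 0.0542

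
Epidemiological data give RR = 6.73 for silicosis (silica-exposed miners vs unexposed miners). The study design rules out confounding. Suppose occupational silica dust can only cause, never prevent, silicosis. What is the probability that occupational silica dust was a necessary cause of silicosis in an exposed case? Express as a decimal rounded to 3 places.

PN ≈ 0.851

Under exogeneity and monotonicity, PN = (RR − 1) / RR = 1 − 1/RR.
PN = (6.73 − 1) / 6.73 = 5.73 / 6.73 ≈ 0.8514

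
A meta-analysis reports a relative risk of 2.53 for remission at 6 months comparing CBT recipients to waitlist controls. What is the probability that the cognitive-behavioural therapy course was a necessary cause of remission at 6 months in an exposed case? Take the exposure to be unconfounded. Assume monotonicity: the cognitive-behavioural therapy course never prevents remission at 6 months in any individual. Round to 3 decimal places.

PN ≈ 0.605

Under exogeneity and monotonicity, PN = (RR − 1) / RR = 1 − 1/RR.
PN = (2.53 − 1) / 2.53 = 1.53 / 2.53 ≈ 0.6047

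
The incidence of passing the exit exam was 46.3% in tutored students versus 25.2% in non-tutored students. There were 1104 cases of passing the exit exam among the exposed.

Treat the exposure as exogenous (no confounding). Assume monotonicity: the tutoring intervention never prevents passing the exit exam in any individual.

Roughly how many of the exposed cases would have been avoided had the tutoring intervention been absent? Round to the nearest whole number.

p₁ = 0.463, p₀ = 0.252.
PN = (p₁ − p₀)/p₁ = (0.463 − 0.252) / 0.463 ≈ 0.45572.
Attributable cases ≈ PN × (exposed cases) = 0.45572 × 1104 ≈ 503.12.

about 503 cases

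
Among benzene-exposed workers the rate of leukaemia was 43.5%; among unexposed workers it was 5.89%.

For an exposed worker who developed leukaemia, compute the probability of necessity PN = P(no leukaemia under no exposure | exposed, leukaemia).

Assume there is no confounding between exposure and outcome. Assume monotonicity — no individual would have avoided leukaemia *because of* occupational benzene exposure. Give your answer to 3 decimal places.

p₁ = 0.435, p₀ = 0.0589.
Under exogeneity and monotonicity, PN = (p₁ − p₀) / p₁.
PN = (0.435 − 0.0589) / 0.435 = 0.3761 / 0.435 ≈ 0.8646

PN ≈ 0.865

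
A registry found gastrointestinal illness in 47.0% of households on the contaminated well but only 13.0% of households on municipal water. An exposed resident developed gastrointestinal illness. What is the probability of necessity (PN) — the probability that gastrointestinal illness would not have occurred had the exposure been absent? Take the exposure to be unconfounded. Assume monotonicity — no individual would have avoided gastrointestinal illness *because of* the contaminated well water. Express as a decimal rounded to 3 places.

p₁ = 0.47, p₀ = 0.13.
Under exogeneity and monotonicity, PN = (p₁ − p₀) / p₁.
PN = (0.47 − 0.13) / 0.47 = 0.34 / 0.47 ≈ 0.7234

PN ≈ 0.723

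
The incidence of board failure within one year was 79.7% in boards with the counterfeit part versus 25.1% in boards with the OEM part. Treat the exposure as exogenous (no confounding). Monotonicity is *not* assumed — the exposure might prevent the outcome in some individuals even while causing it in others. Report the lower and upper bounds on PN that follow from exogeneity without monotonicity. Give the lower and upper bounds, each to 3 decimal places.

0.685 ≤ PN ≤ 0.940

p₁ = 0.797, p₀ = 0.251.
Under exogeneity alone the bounds on PN are max{0,(p₁−p₀)/p₁} ≤ PN ≤ min{1,(1−p₀)/p₁}.
  lower = (p₁ − p₀)/p₁ = 0.546 / 0.797 ≈ 0.6851
  upper = min{1, (1 − p₀)/p₁} = 0.749 / 0.797 ≈ 0.9398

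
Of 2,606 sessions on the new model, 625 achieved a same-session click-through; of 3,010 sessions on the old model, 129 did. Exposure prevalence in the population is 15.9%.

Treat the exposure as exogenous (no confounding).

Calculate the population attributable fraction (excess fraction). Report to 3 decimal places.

p₁ = P(outcome | exposed) = 625/2606 = 0.23983
p₀ = P(outcome | unexposed) = 129/3010 = 0.042857
Overall risk P(Y=1) = π·p₁ + (1−π)·p₀ = 0.159×0.23983 + 0.841×0.042857 = 0.074176.
Under exogeneity, PAF = [P(Y=1) − p₀] / P(Y=1).
PAF = (0.074176 − 0.042857) / 0.074176 ≈ 0.4222

PAF ≈ 0.422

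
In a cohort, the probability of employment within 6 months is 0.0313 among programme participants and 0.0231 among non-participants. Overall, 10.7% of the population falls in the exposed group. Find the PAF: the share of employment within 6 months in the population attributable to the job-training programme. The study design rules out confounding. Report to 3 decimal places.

Let p₁ = 0.0313, p₀ = 0.0231.
Overall risk P(Y=1) = π·p₁ + (1−π)·p₀ = 0.107×0.0313 + 0.893×0.0231 = 0.023977.
Under exogeneity, PAF = [P(Y=1) − p₀] / P(Y=1).
PAF = (0.023977 − 0.0231) / 0.023977 ≈ 0.0366

PAF ≈ 0.037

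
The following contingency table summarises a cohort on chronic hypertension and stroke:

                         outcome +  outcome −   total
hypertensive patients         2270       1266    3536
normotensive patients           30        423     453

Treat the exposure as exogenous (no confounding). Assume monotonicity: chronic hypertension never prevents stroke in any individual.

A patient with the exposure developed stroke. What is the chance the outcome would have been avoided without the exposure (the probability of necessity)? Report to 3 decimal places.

PN ≈ 0.897

p₁ = P(outcome | exposed) = 2270/3536 = 0.64197
p₀ = P(outcome | unexposed) = 30/453 = 0.066225
Under exogeneity and monotonicity, PN = (p₁ − p₀) / p₁.
PN = (0.64197 − 0.066225) / 0.64197 = 0.57574 / 0.64197 ≈ 0.8968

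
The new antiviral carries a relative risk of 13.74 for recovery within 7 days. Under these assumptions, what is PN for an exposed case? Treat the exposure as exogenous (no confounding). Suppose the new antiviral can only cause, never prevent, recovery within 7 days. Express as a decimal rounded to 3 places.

PN ≈ 0.927

Under exogeneity and monotonicity, PN = (RR − 1) / RR = 1 − 1/RR.
PN = (13.74 − 1) / 13.74 = 12.74 / 13.74 ≈ 0.9272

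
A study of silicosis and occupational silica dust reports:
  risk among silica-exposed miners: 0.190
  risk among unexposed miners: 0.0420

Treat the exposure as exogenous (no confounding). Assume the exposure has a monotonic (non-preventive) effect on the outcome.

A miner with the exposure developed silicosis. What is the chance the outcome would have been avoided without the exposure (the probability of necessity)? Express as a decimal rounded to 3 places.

Let p₁ = 0.19, p₀ = 0.042.
Under exogeneity and monotonicity, PN = (p₁ − p₀) / p₁.
PN = (0.19 − 0.042) / 0.19 = 0.148 / 0.19 ≈ 0.7789

PN ≈ 0.779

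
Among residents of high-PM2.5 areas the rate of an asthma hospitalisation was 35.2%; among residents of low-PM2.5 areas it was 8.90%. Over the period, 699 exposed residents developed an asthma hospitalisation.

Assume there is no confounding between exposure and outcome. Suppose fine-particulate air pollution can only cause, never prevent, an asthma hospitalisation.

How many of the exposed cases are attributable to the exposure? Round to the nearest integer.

about 522 cases

p₁ = 0.352, p₀ = 0.089.
PN = (p₁ − p₀)/p₁ = (0.352 − 0.089) / 0.352 ≈ 0.74716.
Attributable cases ≈ PN × (exposed cases) = 0.74716 × 699 ≈ 522.26.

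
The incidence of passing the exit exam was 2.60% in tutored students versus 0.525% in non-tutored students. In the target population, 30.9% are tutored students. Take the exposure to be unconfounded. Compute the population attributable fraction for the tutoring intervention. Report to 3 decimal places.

p₁ = 0.026, p₀ = 0.00525.
Overall risk P(Y=1) = π·p₁ + (1−π)·p₀ = 0.309×0.026 + 0.691×0.00525 = 0.011662.
Under exogeneity, PAF = [P(Y=1) − p₀] / P(Y=1).
PAF = (0.011662 − 0.00525) / 0.011662 ≈ 0.5498

PAF ≈ 0.550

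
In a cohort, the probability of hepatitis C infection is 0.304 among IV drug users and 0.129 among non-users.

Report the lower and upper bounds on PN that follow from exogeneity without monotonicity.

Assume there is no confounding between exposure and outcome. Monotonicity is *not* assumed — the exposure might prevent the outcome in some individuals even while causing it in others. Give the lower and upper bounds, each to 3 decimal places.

0.576 ≤ PN ≤ 1.000

Let p₁ = 0.304, p₀ = 0.129.
Under exogeneity alone the bounds on PN are max{0,(p₁−p₀)/p₁} ≤ PN ≤ min{1,(1−p₀)/p₁}.
  lower = (p₁ − p₀)/p₁ = 0.175 / 0.304 ≈ 0.5757
  upper = min{1, (1 − p₀)/p₁} = 0.871 / 0.304 ≈ 2.8651 → capped at 1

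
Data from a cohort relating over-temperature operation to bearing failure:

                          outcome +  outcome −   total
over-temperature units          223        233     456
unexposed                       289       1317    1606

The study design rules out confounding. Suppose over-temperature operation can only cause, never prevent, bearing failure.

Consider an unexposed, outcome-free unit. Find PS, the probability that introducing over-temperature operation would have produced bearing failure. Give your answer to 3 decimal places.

PS ≈ 0.377

p₁ = P(outcome | exposed) = 223/456 = 0.48904
p₀ = P(outcome | unexposed) = 289/1606 = 0.17995
Under exogeneity and monotonicity, PS = (p₁ − p₀)/(1 − p₀).
PS = (0.48904 − 0.17995) / 0.82005 ≈ 0.3769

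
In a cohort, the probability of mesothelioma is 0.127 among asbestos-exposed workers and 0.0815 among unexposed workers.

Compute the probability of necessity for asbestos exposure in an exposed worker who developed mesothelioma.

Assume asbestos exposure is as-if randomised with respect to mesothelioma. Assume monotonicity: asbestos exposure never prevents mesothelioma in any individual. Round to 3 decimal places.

Let p₁ = 0.127, p₀ = 0.0815.
Under exogeneity and monotonicity, PN = (p₁ − p₀) / p₁.
PN = (0.127 − 0.0815) / 0.127 = 0.0455 / 0.127 ≈ 0.3583

PN ≈ 0.358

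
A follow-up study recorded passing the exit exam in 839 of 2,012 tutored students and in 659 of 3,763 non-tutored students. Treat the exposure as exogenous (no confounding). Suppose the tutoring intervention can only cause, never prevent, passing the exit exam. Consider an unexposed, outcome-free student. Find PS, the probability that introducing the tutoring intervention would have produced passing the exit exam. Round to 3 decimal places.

p₁ = P(outcome | exposed) = 839/2012 = 0.417
p₀ = P(outcome | unexposed) = 659/3763 = 0.17513
Under exogeneity and monotonicity, PS = (p₁ − p₀) / (1 − p₀).
PS = (0.417 − 0.17513) / (1 − 0.17513) = 0.24187 / 0.82487 ≈ 0.2932

PS ≈ 0.293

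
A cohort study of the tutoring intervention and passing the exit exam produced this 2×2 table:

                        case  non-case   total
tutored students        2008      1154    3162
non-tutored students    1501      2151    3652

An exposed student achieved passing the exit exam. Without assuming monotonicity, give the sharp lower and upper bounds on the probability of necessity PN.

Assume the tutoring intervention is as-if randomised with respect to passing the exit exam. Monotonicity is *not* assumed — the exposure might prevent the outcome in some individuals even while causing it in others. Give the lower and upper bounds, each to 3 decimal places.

0.353 ≤ PN ≤ 0.927

p₁ = P(outcome | exposed) = 2008/3162 = 0.63504
p₀ = P(outcome | unexposed) = 1501/3652 = 0.41101
Under exogeneity alone the bounds on PN are max{0,(p₁−p₀)/p₁} ≤ PN ≤ min{1,(1−p₀)/p₁}.
  lower = (p₁ − p₀)/p₁ = 0.22403 / 0.63504 ≈ 0.3528
  upper = min{1, (1 − p₀)/p₁} = 0.58899 / 0.63504 ≈ 0.9275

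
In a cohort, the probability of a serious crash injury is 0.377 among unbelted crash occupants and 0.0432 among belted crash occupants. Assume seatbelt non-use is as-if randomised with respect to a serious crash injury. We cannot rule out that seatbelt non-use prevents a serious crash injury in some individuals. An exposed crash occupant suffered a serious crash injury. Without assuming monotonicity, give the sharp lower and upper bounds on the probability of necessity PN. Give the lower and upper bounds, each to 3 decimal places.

0.885 ≤ PN ≤ 1.000

Let p₁ = 0.377, p₀ = 0.0432.
Under exogeneity alone the bounds on PN are max{0,(p₁−p₀)/p₁} ≤ PN ≤ min{1,(1−p₀)/p₁}.
  lower = (p₁ − p₀)/p₁ = 0.3338 / 0.377 ≈ 0.8854
  upper = min{1, (1 − p₀)/p₁} = 0.9568 / 0.377 ≈ 2.5379 → capped at 1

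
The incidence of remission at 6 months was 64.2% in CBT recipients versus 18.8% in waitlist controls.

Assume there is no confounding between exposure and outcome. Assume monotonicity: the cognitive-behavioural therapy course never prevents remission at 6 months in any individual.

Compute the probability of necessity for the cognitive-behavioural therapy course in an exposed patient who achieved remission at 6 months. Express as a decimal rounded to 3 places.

PN ≈ 0.707

p₁ = 0.642, p₀ = 0.188.
Under exogeneity and monotonicity, PN = (p₁ − p₀) / p₁.
PN = (0.642 − 0.188) / 0.642 = 0.454 / 0.642 ≈ 0.7072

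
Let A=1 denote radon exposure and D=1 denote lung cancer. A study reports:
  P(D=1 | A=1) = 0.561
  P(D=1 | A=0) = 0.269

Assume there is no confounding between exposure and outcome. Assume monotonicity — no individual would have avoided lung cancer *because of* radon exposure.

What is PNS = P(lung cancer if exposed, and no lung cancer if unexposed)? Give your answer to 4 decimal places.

Let p₁ = 0.561, p₀ = 0.269.
Under exogeneity and monotonicity, PNS = p₁ − p₀.
PNS = 0.561 − 0.269 = 0.292

PNS ≈ 0.2920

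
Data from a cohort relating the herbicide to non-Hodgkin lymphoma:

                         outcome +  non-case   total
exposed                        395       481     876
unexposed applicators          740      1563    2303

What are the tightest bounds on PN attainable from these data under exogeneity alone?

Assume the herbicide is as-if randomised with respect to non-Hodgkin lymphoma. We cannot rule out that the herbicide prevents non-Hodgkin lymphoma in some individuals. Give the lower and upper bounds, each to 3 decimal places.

0.287 ≤ PN ≤ 1.000

p₁ = P(outcome | exposed) = 395/876 = 0.45091
p₀ = P(outcome | unexposed) = 740/2303 = 0.32132
Under exogeneity alone the bounds on PN are max{0,(p₁−p₀)/p₁} ≤ PN ≤ min{1,(1−p₀)/p₁}.
  lower = (p₁ − p₀)/p₁ = 0.12959 / 0.45091 ≈ 0.2874
  upper = min{1, (1 − p₀)/p₁} = 0.67868 / 0.45091 ≈ 1.5051 → capped at 1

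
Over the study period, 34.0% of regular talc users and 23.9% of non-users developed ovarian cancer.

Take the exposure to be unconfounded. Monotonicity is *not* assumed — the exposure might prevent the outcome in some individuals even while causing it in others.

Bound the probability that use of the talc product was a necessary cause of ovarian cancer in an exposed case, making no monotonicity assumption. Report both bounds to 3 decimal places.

p₁ = 0.34, p₀ = 0.239.
Under exogeneity alone the bounds on PN are max{0,(p₁−p₀)/p₁} ≤ PN ≤ min{1,(1−p₀)/p₁}.
  lower = (p₁ − p₀)/p₁ = 0.101 / 0.34 ≈ 0.2971
  upper = min{1, (1 − p₀)/p₁} = 0.761 / 0.34 ≈ 2.2382 → capped at 1

0.297 ≤ PN ≤ 1.000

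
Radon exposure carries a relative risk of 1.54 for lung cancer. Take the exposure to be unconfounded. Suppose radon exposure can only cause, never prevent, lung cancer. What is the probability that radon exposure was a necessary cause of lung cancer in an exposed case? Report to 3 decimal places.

PN ≈ 0.351

Under exogeneity and monotonicity, PN = (RR − 1) / RR = 1 − 1/RR.
PN = (1.54 − 1) / 1.54 = 0.54 / 1.54 ≈ 0.3506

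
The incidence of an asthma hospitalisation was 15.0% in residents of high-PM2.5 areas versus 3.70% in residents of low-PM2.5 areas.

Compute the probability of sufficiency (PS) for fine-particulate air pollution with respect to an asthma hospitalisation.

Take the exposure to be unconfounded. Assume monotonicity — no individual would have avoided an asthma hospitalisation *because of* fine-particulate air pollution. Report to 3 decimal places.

PS ≈ 0.117

p₁ = 0.15, p₀ = 0.037.
Under exogeneity and monotonicity, PS = (p₁ − p₀) / (1 − p₀).
PS = (0.15 − 0.037) / (1 − 0.037) = 0.113 / 0.963 ≈ 0.1173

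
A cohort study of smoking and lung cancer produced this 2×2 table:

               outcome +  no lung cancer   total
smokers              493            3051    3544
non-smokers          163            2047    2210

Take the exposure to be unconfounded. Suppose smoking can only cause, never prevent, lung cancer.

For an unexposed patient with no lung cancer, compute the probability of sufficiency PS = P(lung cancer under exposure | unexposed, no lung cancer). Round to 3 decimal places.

p₁ = P(outcome | exposed) = 493/3544 = 0.13911
p₀ = P(outcome | unexposed) = 163/2210 = 0.073756
Under exogeneity and monotonicity, PS = (p₁ − p₀)/(1 − p₀).
PS = (0.13911 − 0.073756) / 0.92624 ≈ 0.0706

PS ≈ 0.071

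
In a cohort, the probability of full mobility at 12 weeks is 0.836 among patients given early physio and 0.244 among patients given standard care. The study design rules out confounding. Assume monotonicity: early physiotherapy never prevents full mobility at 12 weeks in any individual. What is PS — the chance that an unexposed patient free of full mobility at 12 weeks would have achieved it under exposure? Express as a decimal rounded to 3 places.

PS ≈ 0.783

Let p₁ = 0.836, p₀ = 0.244.
Under exogeneity and monotonicity, PS = (p₁ − p₀) / (1 − p₀).
PS = (0.836 − 0.244) / (1 − 0.244) = 0.592 / 0.756 ≈ 0.7831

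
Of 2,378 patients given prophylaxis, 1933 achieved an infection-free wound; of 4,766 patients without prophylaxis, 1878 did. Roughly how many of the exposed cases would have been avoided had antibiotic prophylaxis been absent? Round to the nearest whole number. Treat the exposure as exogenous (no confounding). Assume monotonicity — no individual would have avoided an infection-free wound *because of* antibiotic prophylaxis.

about 996 cases

p₁ = P(outcome | exposed) = 1933/2378 = 0.81287
p₀ = P(outcome | unexposed) = 1878/4766 = 0.39404
PN = (p₁ − p₀)/p₁ = (0.81287 − 0.39404) / 0.81287 ≈ 0.51525.
Attributable cases ≈ PN × (exposed cases) = 0.51525 × 1933 ≈ 995.97.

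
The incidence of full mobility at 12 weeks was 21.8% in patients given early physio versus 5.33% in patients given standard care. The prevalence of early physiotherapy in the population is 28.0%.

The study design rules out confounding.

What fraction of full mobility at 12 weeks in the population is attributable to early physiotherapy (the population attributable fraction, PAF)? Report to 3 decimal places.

p₁ = 0.218, p₀ = 0.0533.
Overall risk P(Y=1) = π·p₁ + (1−π)·p₀ = 0.28×0.218 + 0.72×0.0533 = 0.099416.
Under exogeneity, PAF = [P(Y=1) − p₀] / P(Y=1).
PAF = (0.099416 − 0.0533) / 0.099416 ≈ 0.4639

PAF ≈ 0.464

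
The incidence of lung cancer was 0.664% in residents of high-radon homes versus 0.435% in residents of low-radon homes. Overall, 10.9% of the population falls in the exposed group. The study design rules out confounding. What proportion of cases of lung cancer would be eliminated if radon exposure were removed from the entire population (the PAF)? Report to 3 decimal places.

PAF ≈ 0.054

p₁ = 0.00664, p₀ = 0.00435.
Overall risk P(Y=1) = π·p₁ + (1−π)·p₀ = 0.109×0.00664 + 0.891×0.00435 = 0.0045996.
Under exogeneity, PAF = [P(Y=1) − p₀] / P(Y=1).
PAF = (0.0045996 − 0.00435) / 0.0045996 ≈ 0.0543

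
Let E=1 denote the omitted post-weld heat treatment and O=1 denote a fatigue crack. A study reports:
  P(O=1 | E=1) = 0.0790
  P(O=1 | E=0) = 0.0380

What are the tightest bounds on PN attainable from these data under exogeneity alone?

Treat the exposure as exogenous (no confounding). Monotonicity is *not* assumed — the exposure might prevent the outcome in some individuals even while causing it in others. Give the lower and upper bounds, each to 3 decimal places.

Let p₁ = 0.079, p₀ = 0.038.
Under exogeneity alone the bounds on PN are max{0,(p₁−p₀)/p₁} ≤ PN ≤ min{1,(1−p₀)/p₁}.
  lower = (p₁ − p₀)/p₁ = 0.041 / 0.079 ≈ 0.5190
  upper = min{1, (1 − p₀)/p₁} = 0.962 / 0.079 ≈ 12.1772 → capped at 1

0.519 ≤ PN ≤ 1.000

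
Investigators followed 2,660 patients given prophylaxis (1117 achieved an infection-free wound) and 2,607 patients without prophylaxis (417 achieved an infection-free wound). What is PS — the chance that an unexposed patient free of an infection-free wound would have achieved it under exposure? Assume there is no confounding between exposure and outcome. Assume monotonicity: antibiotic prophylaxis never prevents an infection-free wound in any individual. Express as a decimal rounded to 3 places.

p₁ = P(outcome | exposed) = 1117/2660 = 0.41992
p₀ = P(outcome | unexposed) = 417/2607 = 0.15995
Under exogeneity and monotonicity, PS = (p₁ − p₀) / (1 − p₀).
PS = (0.41992 − 0.15995) / (1 − 0.15995) = 0.25997 / 0.84005 ≈ 0.3095

PS ≈ 0.309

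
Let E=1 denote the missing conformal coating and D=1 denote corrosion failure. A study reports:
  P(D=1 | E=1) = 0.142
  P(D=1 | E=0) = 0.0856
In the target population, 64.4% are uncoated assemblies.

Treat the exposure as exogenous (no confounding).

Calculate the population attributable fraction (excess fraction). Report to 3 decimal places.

PAF ≈ 0.298

Let p₁ = 0.142, p₀ = 0.0856.
Overall risk P(Y=1) = π·p₁ + (1−π)·p₀ = 0.644×0.142 + 0.356×0.0856 = 0.12192.
Under exogeneity, PAF = [P(Y=1) − p₀] / P(Y=1).
PAF = (0.12192 − 0.0856) / 0.12192 ≈ 0.2979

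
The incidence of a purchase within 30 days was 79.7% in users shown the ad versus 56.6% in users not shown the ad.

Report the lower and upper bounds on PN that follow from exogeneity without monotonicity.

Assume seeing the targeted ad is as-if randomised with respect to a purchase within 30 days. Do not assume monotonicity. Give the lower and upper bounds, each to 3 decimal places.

p₁ = 0.797, p₀ = 0.566.
Under exogeneity alone the bounds on PN are max{0,(p₁−p₀)/p₁} ≤ PN ≤ min{1,(1−p₀)/p₁}.
  lower = (p₁ − p₀)/p₁ = 0.231 / 0.797 ≈ 0.2898
  upper = min{1, (1 − p₀)/p₁} = 0.434 / 0.797 ≈ 0.5445

0.290 ≤ PN ≤ 0.545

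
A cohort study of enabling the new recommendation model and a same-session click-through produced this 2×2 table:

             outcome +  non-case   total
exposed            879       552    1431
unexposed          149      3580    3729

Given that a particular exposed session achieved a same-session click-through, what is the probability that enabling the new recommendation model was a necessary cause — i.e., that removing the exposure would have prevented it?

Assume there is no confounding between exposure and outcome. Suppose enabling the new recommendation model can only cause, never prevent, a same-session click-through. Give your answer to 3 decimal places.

PN ≈ 0.935

p₁ = P(outcome | exposed) = 879/1431 = 0.61426
p₀ = P(outcome | unexposed) = 149/3729 = 0.039957
Under exogeneity and monotonicity, PN = (p₁ − p₀)/p₁.
PN = (0.61426 − 0.039957) / 0.61426 ≈ 0.9350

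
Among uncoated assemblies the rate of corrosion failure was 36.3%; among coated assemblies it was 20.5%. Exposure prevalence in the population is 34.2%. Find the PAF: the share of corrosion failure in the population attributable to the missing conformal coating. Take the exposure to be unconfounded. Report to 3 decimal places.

PAF ≈ 0.209

p₁ = 0.363, p₀ = 0.205.
Overall risk P(Y=1) = π·p₁ + (1−π)·p₀ = 0.342×0.363 + 0.658×0.205 = 0.25904.
Under exogeneity, PAF = [P(Y=1) − p₀] / P(Y=1).
PAF = (0.25904 − 0.205) / 0.25904 ≈ 0.2086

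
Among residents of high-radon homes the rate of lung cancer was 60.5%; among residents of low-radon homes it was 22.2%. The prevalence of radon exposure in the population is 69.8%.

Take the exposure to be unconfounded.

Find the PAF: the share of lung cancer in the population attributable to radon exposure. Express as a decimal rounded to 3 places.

PAF ≈ 0.546

p₁ = 0.605, p₀ = 0.222.
Overall risk P(Y=1) = π·p₁ + (1−π)·p₀ = 0.698×0.605 + 0.302×0.222 = 0.48933.
Under exogeneity, PAF = [P(Y=1) − p₀] / P(Y=1).
PAF = (0.48933 − 0.222) / 0.48933 ≈ 0.5463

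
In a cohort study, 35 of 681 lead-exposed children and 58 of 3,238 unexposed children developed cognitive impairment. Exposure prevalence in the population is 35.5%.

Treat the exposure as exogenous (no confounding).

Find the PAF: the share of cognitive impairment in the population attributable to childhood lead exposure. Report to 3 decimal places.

p₁ = P(outcome | exposed) = 35/681 = 0.051395
p₀ = P(outcome | unexposed) = 58/3238 = 0.017912
Overall risk P(Y=1) = π·p₁ + (1−π)·p₀ = 0.355×0.051395 + 0.645×0.017912 = 0.029799.
Under exogeneity, PAF = [P(Y=1) − p₀] / P(Y=1).
PAF = (0.029799 − 0.017912) / 0.029799 ≈ 0.3989

PAF ≈ 0.399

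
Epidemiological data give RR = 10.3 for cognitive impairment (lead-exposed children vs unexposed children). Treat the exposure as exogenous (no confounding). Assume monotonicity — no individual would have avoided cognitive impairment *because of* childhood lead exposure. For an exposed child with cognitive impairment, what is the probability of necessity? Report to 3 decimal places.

PN ≈ 0.903

Under exogeneity and monotonicity, PN = (RR − 1) / RR = 1 − 1/RR.
PN = (10.3 − 1) / 10.3 = 9.3 / 10.3 ≈ 0.9029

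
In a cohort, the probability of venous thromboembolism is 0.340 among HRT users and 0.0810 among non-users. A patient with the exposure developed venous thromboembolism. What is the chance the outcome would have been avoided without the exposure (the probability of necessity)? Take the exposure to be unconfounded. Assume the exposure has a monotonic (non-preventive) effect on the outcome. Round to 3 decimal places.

PN ≈ 0.762

Let p₁ = 0.34, p₀ = 0.081.
Under exogeneity and monotonicity, PN = (p₁ − p₀) / p₁.
PN = (0.34 − 0.081) / 0.34 = 0.259 / 0.34 ≈ 0.7618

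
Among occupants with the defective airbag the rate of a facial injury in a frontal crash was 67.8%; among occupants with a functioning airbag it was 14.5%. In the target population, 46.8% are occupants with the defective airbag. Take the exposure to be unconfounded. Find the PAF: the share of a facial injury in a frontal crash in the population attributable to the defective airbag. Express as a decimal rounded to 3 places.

p₁ = 0.678, p₀ = 0.145.
Overall risk P(Y=1) = π·p₁ + (1−π)·p₀ = 0.468×0.678 + 0.532×0.145 = 0.39444.
Under exogeneity, PAF = [P(Y=1) − p₀] / P(Y=1).
PAF = (0.39444 − 0.145) / 0.39444 ≈ 0.6324

PAF ≈ 0.632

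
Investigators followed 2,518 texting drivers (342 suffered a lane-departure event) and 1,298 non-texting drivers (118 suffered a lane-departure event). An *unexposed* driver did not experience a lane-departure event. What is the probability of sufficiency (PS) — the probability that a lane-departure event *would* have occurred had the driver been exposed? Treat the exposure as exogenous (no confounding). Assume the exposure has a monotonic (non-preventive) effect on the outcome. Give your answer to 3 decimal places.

PS ≈ 0.049

p₁ = P(outcome | exposed) = 342/2518 = 0.13582
p₀ = P(outcome | unexposed) = 118/1298 = 0.090909
Under exogeneity and monotonicity, PS = (p₁ − p₀) / (1 − p₀).
PS = (0.13582 − 0.090909) / (1 − 0.090909) = 0.044913 / 0.90909 ≈ 0.0494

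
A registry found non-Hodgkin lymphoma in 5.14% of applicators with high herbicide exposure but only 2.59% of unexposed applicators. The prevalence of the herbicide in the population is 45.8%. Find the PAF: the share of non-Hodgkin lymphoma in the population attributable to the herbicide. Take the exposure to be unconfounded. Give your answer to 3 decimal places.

PAF ≈ 0.311

p₁ = 0.0514, p₀ = 0.0259.
Overall risk P(Y=1) = π·p₁ + (1−π)·p₀ = 0.458×0.0514 + 0.542×0.0259 = 0.037579.
Under exogeneity, PAF = [P(Y=1) − p₀] / P(Y=1).
PAF = (0.037579 − 0.0259) / 0.037579 ≈ 0.3108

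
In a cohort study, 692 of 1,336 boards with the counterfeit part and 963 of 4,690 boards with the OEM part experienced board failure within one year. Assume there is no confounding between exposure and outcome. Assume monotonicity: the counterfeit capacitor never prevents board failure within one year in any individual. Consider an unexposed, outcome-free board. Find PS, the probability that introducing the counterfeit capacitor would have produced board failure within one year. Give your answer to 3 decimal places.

p₁ = P(outcome | exposed) = 692/1336 = 0.51796
p₀ = P(outcome | unexposed) = 963/4690 = 0.20533
Under exogeneity and monotonicity, PS = (p₁ − p₀) / (1 − p₀).
PS = (0.51796 − 0.20533) / (1 − 0.20533) = 0.31263 / 0.79467 ≈ 0.3934

PS ≈ 0.393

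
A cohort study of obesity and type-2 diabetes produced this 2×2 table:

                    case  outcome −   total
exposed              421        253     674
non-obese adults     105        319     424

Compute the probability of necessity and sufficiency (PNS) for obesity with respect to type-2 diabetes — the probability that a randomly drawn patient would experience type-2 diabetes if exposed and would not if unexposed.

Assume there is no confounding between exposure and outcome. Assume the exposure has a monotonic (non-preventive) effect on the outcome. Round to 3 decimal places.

PNS ≈ 0.377

p₁ = P(outcome | exposed) = 421/674 = 0.62463
p₀ = P(outcome | unexposed) = 105/424 = 0.24764
Under exogeneity and monotonicity, PNS = p₁ − p₀.
PNS = 0.62463 − 0.24764 = 0.37699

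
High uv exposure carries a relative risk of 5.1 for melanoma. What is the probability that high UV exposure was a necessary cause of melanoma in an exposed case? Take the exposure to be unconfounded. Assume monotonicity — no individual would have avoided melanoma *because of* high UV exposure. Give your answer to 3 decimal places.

PN ≈ 0.804

Under exogeneity and monotonicity, PN = (RR − 1) / RR = 1 − 1/RR.
PN = (5.1 − 1) / 5.1 = 4.1 / 5.1 ≈ 0.8039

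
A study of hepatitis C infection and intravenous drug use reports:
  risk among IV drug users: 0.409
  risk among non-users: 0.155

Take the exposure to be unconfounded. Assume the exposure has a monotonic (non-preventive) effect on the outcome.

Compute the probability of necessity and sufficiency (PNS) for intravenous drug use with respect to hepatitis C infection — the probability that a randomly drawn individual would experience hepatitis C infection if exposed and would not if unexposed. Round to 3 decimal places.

Let p₁ = 0.409, p₀ = 0.155.
Under exogeneity and monotonicity, PNS = p₁ − p₀.
PNS = 0.409 − 0.155 = 0.254

PNS ≈ 0.254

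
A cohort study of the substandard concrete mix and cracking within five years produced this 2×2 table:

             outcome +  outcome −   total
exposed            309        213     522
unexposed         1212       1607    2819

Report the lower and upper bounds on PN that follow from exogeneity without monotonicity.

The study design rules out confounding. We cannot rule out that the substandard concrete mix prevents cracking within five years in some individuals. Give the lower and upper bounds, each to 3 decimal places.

p₁ = P(outcome | exposed) = 309/522 = 0.59195
p₀ = P(outcome | unexposed) = 1212/2819 = 0.42994
Under exogeneity alone the bounds on PN are max{0,(p₁−p₀)/p₁} ≤ PN ≤ min{1,(1−p₀)/p₁}.
  lower = (p₁ − p₀)/p₁ = 0.16201 / 0.59195 ≈ 0.2737
  upper = min{1, (1 − p₀)/p₁} = 0.57006 / 0.59195 ≈ 0.9630

0.274 ≤ PN ≤ 0.963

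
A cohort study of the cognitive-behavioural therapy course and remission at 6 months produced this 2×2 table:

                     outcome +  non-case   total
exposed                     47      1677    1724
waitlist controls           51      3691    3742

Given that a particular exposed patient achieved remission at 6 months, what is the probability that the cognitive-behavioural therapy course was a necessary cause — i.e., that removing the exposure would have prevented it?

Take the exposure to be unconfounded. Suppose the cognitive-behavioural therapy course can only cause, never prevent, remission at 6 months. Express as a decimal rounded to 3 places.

p₁ = P(outcome | exposed) = 47/1724 = 0.027262
p₀ = P(outcome | unexposed) = 51/3742 = 0.013629
Under exogeneity and monotonicity, PN = (p₁ − p₀)/p₁.
PN = (0.027262 − 0.013629) / 0.027262 ≈ 0.5001

PN ≈ 0.500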